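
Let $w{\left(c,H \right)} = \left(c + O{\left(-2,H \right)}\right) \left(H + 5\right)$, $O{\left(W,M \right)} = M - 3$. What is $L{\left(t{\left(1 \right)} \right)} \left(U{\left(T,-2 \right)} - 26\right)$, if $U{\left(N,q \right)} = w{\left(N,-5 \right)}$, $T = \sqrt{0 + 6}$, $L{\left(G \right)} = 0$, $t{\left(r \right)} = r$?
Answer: $0$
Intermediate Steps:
$O{\left(W,M \right)} = -3 + M$
$w{\left(c,H \right)} = \left(5 + H\right) \left(-3 + H + c\right)$ ($w{\left(c,H \right)} = \left(c + \left(-3 + H\right)\right) \left(H + 5\right) = \left(-3 + H + c\right) \left(5 + H\right) = \left(5 + H\right) \left(-3 + H + c\right)$)
$T = \sqrt{6} \approx 2.4495$
$U{\left(N,q \right)} = 0$ ($U{\left(N,q \right)} = -15 + \left(-5\right)^{2} + 2 \left(-5\right) + 5 N - 5 N = -15 + 25 - 10 + 5 N - 5 N = 0$)
$L{\left(t{\left(1 \right)} \right)} \left(U{\left(T,-2 \right)} - 26\right) = 0 \left(0 - 26\right) = 0 \left(-26\right) = 0$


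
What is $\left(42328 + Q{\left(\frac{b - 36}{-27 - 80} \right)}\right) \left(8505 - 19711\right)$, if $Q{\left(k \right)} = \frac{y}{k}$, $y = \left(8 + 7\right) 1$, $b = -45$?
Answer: $- \frac{12812839546}{27} \approx -4.7455 \cdot 10^{8}$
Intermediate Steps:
$y = 15$ ($y = 15 \cdot 1 = 15$)
$Q{\left(k \right)} = \frac{15}{k}$
$\left(42328 + Q{\left(\frac{b - 36}{-27 - 80} \right)}\right) \left(8505 - 19711\right) = \left(42328 + \frac{15}{\left(-45 - 36\right) \frac{1}{-27 - 80}}\right) \left(8505 - 19711\right) = \left(42328 + \frac{15}{\left(-81\right) \frac{1}{-107}}\right) \left(-11206\right) = \left(42328 + \frac{15}{\left(-81\right) \left(- \frac{1}{107}\right)}\right) \left(-11206\right) = \left(42328 + \frac{15}{\frac{81}{107}}\right) \left(-11206\right) = \left(42328 + 15 \cdot \frac{107}{81}\right) \left(-11206\right) = \left(42328 + \frac{535}{27}\right) \left(-11206\right) = \frac{1143391}{27} \left(-11206\right) = - \frac{12812839546}{27}$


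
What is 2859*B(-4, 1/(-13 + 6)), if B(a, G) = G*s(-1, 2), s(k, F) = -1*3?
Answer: 8577/7 ≈ 1225.3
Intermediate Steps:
s(k, F) = -3
B(a, G) = -3*G (B(a, G) = G*(-3) = -3*G)
2859*B(-4, 1/(-13 + 6)) = 2859*(-3/(-13 + 6)) = 2859*(-3/(-7)) = 2859*(-3*(-⅐)) = 2859*(3/7) = 8577/7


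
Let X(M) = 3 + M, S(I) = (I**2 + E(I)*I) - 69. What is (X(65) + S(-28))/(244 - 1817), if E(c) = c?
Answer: -1567/1573 ≈ -0.99619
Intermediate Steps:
S(I) = -69 + 2*I**2 (S(I) = (I**2 + I*I) - 69 = (I**2 + I**2) - 69 = 2*I**2 - 69 = -69 + 2*I**2)
(X(65) + S(-28))/(244 - 1817) = ((3 + 65) + (-69 + 2*(-28)**2))/(244 - 1817) = (68 + (-69 + 2*784))/(-1573) = (68 + (-69 + 1568))*(-1/1573) = (68 + 1499)*(-1/1573) = 1567*(-1/1573) = -1567/1573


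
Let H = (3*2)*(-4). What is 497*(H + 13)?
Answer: -5467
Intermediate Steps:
H = -24 (H = 6*(-4) = -24)
497*(H + 13) = 497*(-24 + 13) = 497*(-11) = -5467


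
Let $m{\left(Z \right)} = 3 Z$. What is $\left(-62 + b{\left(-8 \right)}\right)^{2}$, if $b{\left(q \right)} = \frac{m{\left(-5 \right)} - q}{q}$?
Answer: $\frac{239121}{64} \approx 3736.3$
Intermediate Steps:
$b{\left(q \right)} = \frac{-15 - q}{q}$ ($b{\left(q \right)} = \frac{3 \left(-5\right) - q}{q} = \frac{-15 - q}{q}$)
$\left(-62 + b{\left(-8 \right)}\right)^{2} = \left(-62 + \frac{-15 - -8}{-8}\right)^{2} = \left(-62 - \frac{-15 + 8}{8}\right)^{2} = \left(-62 - - \frac{7}{8}\right)^{2} = \left(-62 + \frac{7}{8}\right)^{2} = \left(- \frac{489}{8}\right)^{2} = \frac{239121}{64}$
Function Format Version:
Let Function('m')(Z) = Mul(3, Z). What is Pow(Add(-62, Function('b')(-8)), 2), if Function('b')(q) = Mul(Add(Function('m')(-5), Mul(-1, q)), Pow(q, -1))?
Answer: Rational(239121, 64) ≈ 3736.3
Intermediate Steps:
Function('b')(q) = Mul(Pow(q, -1), Add(-15, Mul(-1, q))) (Function('b')(q) = Mul(Add(Mul(3, -5), Mul(-1, q)), Pow(q, -1)) = Mul(Add(-15, Mul(-1, q)), Pow(q, -1)) = Mul(Pow(q, -1), Add(-15, Mul(-1, q))))
Pow(Add(-62, Function('b')(-8)), 2) = Pow(Add(-62, Mul(Pow(-8, -1), Add(-15, Mul(-1, -8)))), 2) = Pow(Add(-62, Mul(Rational(-1, 8), Add(-15, 8))), 2) = Pow(Add(-62, Mul(Rational(-1, 8), -7)), 2) = Pow(Add(-62, Rational(7, 8)), 2) = Pow(Rational(-489, 8), 2) = Rational(239121, 64)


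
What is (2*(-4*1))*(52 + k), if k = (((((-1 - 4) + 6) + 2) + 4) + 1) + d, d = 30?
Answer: -720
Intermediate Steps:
k = 38 (k = (((((-1 - 4) + 6) + 2) + 4) + 1) + 30 = ((((-5 + 6) + 2) + 4) + 1) + 30 = (((1 + 2) + 4) + 1) + 30 = ((3 + 4) + 1) + 30 = (7 + 1) + 30 = 8 + 30 = 38)
(2*(-4*1))*(52 + k) = (2*(-4*1))*(52 + 38) = (2*(-4))*90 = -8*90 = -720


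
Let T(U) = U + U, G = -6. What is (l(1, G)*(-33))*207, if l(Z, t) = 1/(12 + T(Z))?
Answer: -6831/14 ≈ -487.93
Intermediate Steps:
T(U) = 2*U
l(Z, t) = 1/(12 + 2*Z)
(l(1, G)*(-33))*207 = ((1/(2*(6 + 1)))*(-33))*207 = (((1/2)/7)*(-33))*207 = (((1/2)*(1/7))*(-33))*207 = ((1/14)*(-33))*207 = -33/14*207 = -6831/14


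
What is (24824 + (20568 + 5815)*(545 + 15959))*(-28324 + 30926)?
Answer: 1133040525312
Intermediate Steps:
(24824 + (20568 + 5815)*(545 + 15959))*(-28324 + 30926) = (24824 + 26383*16504)*2602 = (24824 + 435425032)*2602 = 435449856*2602 = 1133040525312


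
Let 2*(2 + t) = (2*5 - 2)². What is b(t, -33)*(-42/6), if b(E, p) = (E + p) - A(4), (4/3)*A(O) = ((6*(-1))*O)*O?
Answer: -483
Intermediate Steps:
A(O) = -9*O²/2 (A(O) = 3*(((6*(-1))*O)*O)/4 = 3*((-6*O)*O)/4 = 3*(-6*O²)/4 = -9*O²/2)
t = 30 (t = -2 + (2*5 - 2)²/2 = -2 + (10 - 2)²/2 = -2 + (½)*8² = -2 + (½)*64 = -2 + 32 = 30)
b(E, p) = 72 + E + p (b(E, p) = (E + p) - (-9)*4²/2 = (E + p) - (-9)*16/2 = (E + p) - 1*(-72) = (E + p) + 72 = 72 + E + p)
b(t, -33)*(-42/6) = (72 + 30 - 33)*(-42/6) = 69*(-42*⅙) = 69*(-7) = -483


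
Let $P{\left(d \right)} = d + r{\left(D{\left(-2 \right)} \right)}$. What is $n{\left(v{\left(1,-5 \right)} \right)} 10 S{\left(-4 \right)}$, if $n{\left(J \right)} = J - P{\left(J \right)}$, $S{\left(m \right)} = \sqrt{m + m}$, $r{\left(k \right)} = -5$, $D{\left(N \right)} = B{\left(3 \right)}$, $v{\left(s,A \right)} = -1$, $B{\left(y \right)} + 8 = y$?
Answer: $100 i \sqrt{2} \approx 141.42 i$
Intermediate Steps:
$B{\left(y \right)} = -8 + y$
$D{\left(N \right)} = -5$ ($D{\left(N \right)} = -8 + 3 = -5$)
$P{\left(d \right)} = -5 + d$ ($P{\left(d \right)} = d - 5 = -5 + d$)
$S{\left(m \right)} = \sqrt{2} \sqrt{m}$ ($S{\left(m \right)} = \sqrt{2 m} = \sqrt{2} \sqrt{m}$)
$n{\left(J \right)} = 5$ ($n{\left(J \right)} = J - \left(-5 + J\right) = 5$)
$n{\left(v{\left(1,-5 \right)} \right)} 10 S{\left(-4 \right)} = 5 \cdot 10 \sqrt{2} \sqrt{-4} = 50 \sqrt{2} \cdot 2 i = 50 \cdot 2 i \sqrt{2} = 100 i \sqrt{2}$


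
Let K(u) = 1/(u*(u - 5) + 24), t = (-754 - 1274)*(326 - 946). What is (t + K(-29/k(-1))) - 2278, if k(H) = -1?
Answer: 903659041/720 ≈ 1.2551e+6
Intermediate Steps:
t = 1257360 (t = -2028*(-620) = 1257360)
K(u) = 1/(24 + u*(-5 + u)) (K(u) = 1/(u*(-5 + u) + 24) = 1/(24 + u*(-5 + u)))
(t + K(-29/k(-1))) - 2278 = (1257360 + 1/(24 + (-29/(-1))**2 - (-145)/(-1))) - 2278 = (1257360 + 1/(24 + (-29*(-1))**2 - (-145)*(-1))) - 2278 = (1257360 + 1/(24 + 29**2 - 5*29)) - 2278 = (1257360 + 1/(24 + 841 - 145)) - 2278 = (1257360 + 1/720) - 2278 = 905299201/720 - 2278 = 903659041/720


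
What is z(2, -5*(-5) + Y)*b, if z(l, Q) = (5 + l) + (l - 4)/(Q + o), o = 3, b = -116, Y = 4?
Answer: -3219/4 ≈ -804.75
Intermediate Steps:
z(l, Q) = 5 + l + (-4 + l)/(3 + Q) (z(l, Q) = (5 + l) + (l - 4)/(Q + 3) = (5 + l) + (-4 + l)/(3 + Q) = 5 + l + (-4 + l)/(3 + Q))
z(2, -5*(-5) + Y)*b = ((11 + 4*2 + 5*(-5*(-5) + 4) + (-5*(-5) + 4)*2)/(3 + (-5*(-5) + 4)))*(-116) = ((11 + 8 + 5*(25 + 4) + (25 + 4)*2)/(3 + (25 + 4)))*(-116) = ((11 + 8 + 5*29 + 29*2)/(3 + 29))*(-116) = ((11 + 8 + 145 + 58)/32)*(-116) = ((1/32)*222)*(-116) = (111/16)*(-116) = -3219/4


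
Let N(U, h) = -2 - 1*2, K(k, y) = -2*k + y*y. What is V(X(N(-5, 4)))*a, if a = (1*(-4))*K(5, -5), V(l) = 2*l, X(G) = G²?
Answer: -1920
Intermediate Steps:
K(k, y) = y² - 2*k (K(k, y) = -2*k + y² = y² - 2*k)
N(U, h) = -4 (N(U, h) = -2 - 2 = -4)
a = -60 (a = (1*(-4))*((-5)² - 2*5) = -4*(25 - 10) = -4*15 = -60)
V(X(N(-5, 4)))*a = (2*(-4)²)*(-60) = (2*16)*(-60) = 32*(-60) = -1920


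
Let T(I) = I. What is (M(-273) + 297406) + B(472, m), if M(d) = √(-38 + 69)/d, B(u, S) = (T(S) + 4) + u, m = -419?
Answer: 297463 - √31/273 ≈ 2.9746e+5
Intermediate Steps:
B(u, S) = 4 + S + u (B(u, S) = (S + 4) + u = (4 + S) + u = 4 + S + u)
M(d) = √31/d
(M(-273) + 297406) + B(472, m) = (√31/(-273) + 297406) + (4 - 419 + 472) = (√31*(-1/273) + 297406) + 57 = (-√31/273 + 297406) + 57 = (297406 - √31/273) + 57 = 297463 - √31/273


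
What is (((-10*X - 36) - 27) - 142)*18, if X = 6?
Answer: -4770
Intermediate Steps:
(((-10*X - 36) - 27) - 142)*18 = (((-10*6 - 36) - 27) - 142)*18 = (((-60 - 36) - 27) - 142)*18 = ((-96 - 27) - 142)*18 = (-123 - 142)*18 = -265*18 = -4770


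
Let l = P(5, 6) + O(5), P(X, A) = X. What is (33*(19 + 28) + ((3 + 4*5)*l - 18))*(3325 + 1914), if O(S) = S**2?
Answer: 11646297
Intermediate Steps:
l = 30 (l = 5 + 5**2 = 5 + 25 = 30)
(33*(19 + 28) + ((3 + 4*5)*l - 18))*(3325 + 1914) = (33*(19 + 28) + ((3 + 4*5)*30 - 18))*(3325 + 1914) = (33*47 + ((3 + 20)*30 - 18))*5239 = (1551 + (23*30 - 18))*5239 = (1551 + (690 - 18))*5239 = (1551 + 672)*5239 = 2223*5239 = 11646297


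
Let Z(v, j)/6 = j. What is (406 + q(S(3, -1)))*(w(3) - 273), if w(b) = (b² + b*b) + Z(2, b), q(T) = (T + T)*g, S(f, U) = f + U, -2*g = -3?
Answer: -97644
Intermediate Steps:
g = 3/2 (g = -½*(-3) = 3/2 ≈ 1.5000)
Z(v, j) = 6*j
S(f, U) = U + f
q(T) = 3*T (q(T) = (T + T)*(3/2) = (2*T)*(3/2) = 3*T)
w(b) = 2*b² + 6*b (w(b) = (b² + b*b) + 6*b = (b² + b²) + 6*b = 2*b² + 6*b)
(406 + q(S(3, -1)))*(w(3) - 273) = (406 + 3*(-1 + 3))*(2*3*(3 + 3) - 273) = (406 + 3*2)*(2*3*6 - 273) = (406 + 6)*(36 - 273) = 412*(-237) = -97644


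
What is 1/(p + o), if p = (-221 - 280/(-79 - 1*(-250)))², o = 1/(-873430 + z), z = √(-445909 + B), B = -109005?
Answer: 100100164840573373955648/4961707298684978652808496185 + 45001899*I*√554914/84349024077644637097744435145 ≈ 2.0175e-5 + 3.9743e-19*I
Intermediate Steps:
z = I*√554914 (z = √(-445909 - 109005) = √(-554914) = I*√554914 ≈ 744.93*I)
o = 1/(-873430 + I*√554914) ≈ -1.1449e-6 - 9.76e-10*I
p = 1449401041/29241 (p = (-221 - 280/(-79 + 250))² = (-221 - 280/171)² = (-38071/171)² = 1449401041/29241 ≈ 49567.)
1/(p + o) = 1/(1449401041/29241 + (-22985/20075803153 - I*√554914/762880519814)) = 1/(29097889988197177888/587036559996873 - I*√554914/762880519814)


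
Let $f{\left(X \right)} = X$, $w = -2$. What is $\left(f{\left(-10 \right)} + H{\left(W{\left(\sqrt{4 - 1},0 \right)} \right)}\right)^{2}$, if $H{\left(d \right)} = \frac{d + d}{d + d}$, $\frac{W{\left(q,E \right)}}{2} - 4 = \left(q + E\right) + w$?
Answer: $81$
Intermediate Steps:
$W{\left(q,E \right)} = 4 + 2 E + 2 q$ ($W{\left(q,E \right)} = 8 + 2 \left(\left(q + E\right) - 2\right) = 8 + 2 \left(\left(E + q\right) - 2\right) = 8 + 2 \left(-2 + E + q\right) = 8 + \left(-4 + 2 E + 2 q\right) = 4 + 2 E + 2 q$)
$H{\left(d \right)} = 1$ ($H{\left(d \right)} = \frac{2 d}{2 d} = 2 d \frac{1}{2 d} = 1$)
$\left(f{\left(-10 \right)} + H{\left(W{\left(\sqrt{4 - 1},0 \right)} \right)}\right)^{2} = \left(-10 + 1\right)^{2} = \left(-9\right)^{2} = 81$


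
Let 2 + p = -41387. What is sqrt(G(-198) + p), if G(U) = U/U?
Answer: 2*I*sqrt(10347) ≈ 203.44*I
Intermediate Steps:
G(U) = 1
p = -41389 (p = -2 - 41387 = -41389)
sqrt(G(-198) + p) = sqrt(1 - 41389) = sqrt(-41388) = 2*I*sqrt(10347)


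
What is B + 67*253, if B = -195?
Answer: 16756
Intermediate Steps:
B + 67*253 = -195 + 67*253 = -195 + 16951 = 16756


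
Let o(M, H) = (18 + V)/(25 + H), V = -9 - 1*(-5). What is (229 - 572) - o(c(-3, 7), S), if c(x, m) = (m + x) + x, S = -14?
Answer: -3787/11 ≈ -344.27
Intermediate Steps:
c(x, m) = m + 2*x
V = -4 (V = -9 + 5 = -4)
o(M, H) = 14/(25 + H) (o(M, H) = (18 - 4)/(25 + H) = 14/(25 + H))
(229 - 572) - o(c(-3, 7), S) = (229 - 572) - 14/(25 - 14) = -343 - 14/11 = -3787/11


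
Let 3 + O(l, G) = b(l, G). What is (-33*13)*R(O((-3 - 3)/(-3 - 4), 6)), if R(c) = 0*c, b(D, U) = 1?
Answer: 0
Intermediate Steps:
O(l, G) = -2 (O(l, G) = -3 + 1 = -2)
R(c) = 0
(-33*13)*R(O((-3 - 3)/(-3 - 4), 6)) = -33*13*0 = -429*0 = 0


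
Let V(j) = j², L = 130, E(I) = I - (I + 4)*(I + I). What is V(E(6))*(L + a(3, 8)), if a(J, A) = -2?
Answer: 1663488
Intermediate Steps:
E(I) = I - 2*I*(4 + I) (E(I) = I - (4 + I)*2*I = I - 2*I*(4 + I))
V(E(6))*(L + a(3, 8)) = (-1*6*(7 + 2*6))²*(130 - 2) = (-1*6*(7 + 12))²*128 = (-1*6*19)²*128 = (-114)²*128 = 12996*128 = 1663488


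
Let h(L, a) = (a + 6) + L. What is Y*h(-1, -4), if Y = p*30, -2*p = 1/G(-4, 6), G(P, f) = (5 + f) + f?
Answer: -15/17 ≈ -0.88235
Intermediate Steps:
G(P, f) = 5 + 2*f
p = -1/34 (p = -1/(2*(5 + 2*6)) = -1/(2*(5 + 12)) = -½/17 = -½*1/17 = -1/34 ≈ -0.029412)
h(L, a) = 6 + L + a (h(L, a) = (6 + a) + L = 6 + L + a)
Y = -15/17 (Y = -1/34*30 = -15/17 ≈ -0.88235)
Y*h(-1, -4) = -15*(6 - 1 - 4)/17 = -15/17*1 = -15/17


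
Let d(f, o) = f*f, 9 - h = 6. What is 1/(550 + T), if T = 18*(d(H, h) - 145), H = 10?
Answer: -1/260 ≈ -0.0038462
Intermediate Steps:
h = 3 (h = 9 - 1*6 = 9 - 6 = 3)
d(f, o) = f**2
T = -810 (T = 18*(10**2 - 145) = 18*(100 - 145) = 18*(-45) = -810)
1/(550 + T) = 1/(550 - 810) = 1/(-260) = -1/260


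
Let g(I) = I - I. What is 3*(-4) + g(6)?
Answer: -12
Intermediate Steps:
g(I) = 0
3*(-4) + g(6) = 3*(-4) + 0 = -12 + 0 = -12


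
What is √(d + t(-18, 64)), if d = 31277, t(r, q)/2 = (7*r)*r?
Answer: √35813 ≈ 189.24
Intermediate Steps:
t(r, q) = 14*r² (t(r, q) = 2*((7*r)*r) = 2*(7*r²) = 14*r²)
√(d + t(-18, 64)) = √(31277 + 14*(-18)²) = √(31277 + 14*324) = √(31277 + 4536) = √35813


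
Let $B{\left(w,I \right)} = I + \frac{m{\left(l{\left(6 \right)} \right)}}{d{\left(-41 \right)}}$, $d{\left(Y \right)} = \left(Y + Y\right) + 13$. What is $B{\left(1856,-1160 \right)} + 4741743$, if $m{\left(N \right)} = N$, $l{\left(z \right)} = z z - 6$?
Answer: $\frac{109033399}{23} \approx 4.7406 \cdot 10^{6}$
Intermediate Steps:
$d{\left(Y \right)} = 13 + 2 Y$ ($d{\left(Y \right)} = 2 Y + 13 = 13 + 2 Y$)
$l{\left(z \right)} = -6 + z^{2}$ ($l{\left(z \right)} = z^{2} - 6 = -6 + z^{2}$)
$B{\left(w,I \right)} = - \frac{10}{23} + I$ ($B{\left(w,I \right)} = I + \frac{-6 + 6^{2}}{13 + 2 \left(-41\right)} = I + \frac{-6 + 36}{13 - 82} = I + \frac{30}{-69} = I + 30 \left(- \frac{1}{69}\right) = I - \frac{10}{23} = - \frac{10}{23} + I$)
$B{\left(1856,-1160 \right)} + 4741743 = \left(- \frac{10}{23} - 1160\right) + 4741743 = - \frac{26690}{23} + 4741743 = \frac{109033399}{23}$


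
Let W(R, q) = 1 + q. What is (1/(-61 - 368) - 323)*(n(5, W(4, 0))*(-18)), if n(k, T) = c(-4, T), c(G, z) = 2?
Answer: 1662816/143 ≈ 11628.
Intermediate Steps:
n(k, T) = 2
(1/(-61 - 368) - 323)*(n(5, W(4, 0))*(-18)) = (1/(-61 - 368) - 323)*(2*(-18)) = (1/(-429) - 323)*(-36) = (-1/429 - 323)*(-36) = -138568/429*(-36) = 1662816/143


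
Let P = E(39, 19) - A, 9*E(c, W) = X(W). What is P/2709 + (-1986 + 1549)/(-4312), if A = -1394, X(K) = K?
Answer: 9262111/15018696 ≈ 0.61670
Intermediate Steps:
E(c, W) = W/9
P = 12565/9 (P = (1/9)*19 - 1*(-1394) = 19/9 + 1394 = 12565/9 ≈ 1396.1)
P/2709 + (-1986 + 1549)/(-4312) = (12565/9)/2709 + (-1986 + 1549)/(-4312) = (12565/9)*(1/2709) - 437*(-1/4312) = 1795/3483 + 437/4312 = 9262111/15018696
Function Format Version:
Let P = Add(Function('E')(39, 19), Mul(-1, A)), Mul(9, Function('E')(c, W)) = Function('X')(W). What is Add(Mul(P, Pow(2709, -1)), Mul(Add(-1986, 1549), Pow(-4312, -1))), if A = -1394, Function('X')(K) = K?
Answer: Rational(9262111, 15018696) ≈ 0.61670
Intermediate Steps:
Function('E')(c, W) = Mul(Rational(1, 9), W)
P = Rational(12565, 9) (P = Add(Mul(Rational(1, 9), 19), Mul(-1, -1394)) = Add(Rational(19, 9), 1394) = Rational(12565, 9) ≈ 1396.1)
Add(Mul(P, Pow(2709, -1)), Mul(Add(-1986, 1549), Pow(-4312, -1))) = Add(Mul(Rational(12565, 9), Pow(2709, -1)), Mul(Add(-1986, 1549), Pow(-4312, -1))) = Add(Mul(Rational(12565, 9), Rational(1, 2709)), Mul(-437, Rational(-1, 4312))) = Add(Rational(1795, 3483), Rational(437, 4312)) = Rational(9262111, 15018696)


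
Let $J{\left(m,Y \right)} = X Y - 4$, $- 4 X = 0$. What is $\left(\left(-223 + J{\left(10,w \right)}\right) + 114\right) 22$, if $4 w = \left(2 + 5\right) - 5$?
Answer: $-2486$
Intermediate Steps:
$X = 0$ ($X = \left(- \frac{1}{4}\right) 0 = 0$)
$w = \frac{1}{2}$ ($w = \frac{\left(2 + 5\right) - 5}{4} = \frac{7 - 5}{4} = \frac{1}{4} \cdot 2 = \frac{1}{2} \approx 0.5$)
$J{\left(m,Y \right)} = -4$ ($J{\left(m,Y \right)} = 0 Y - 4 = 0 - 4 = -4$)
$\left(\left(-223 + J{\left(10,w \right)}\right) + 114\right) 22 = \left(\left(-223 - 4\right) + 114\right) 22 = \left(-227 + 114\right) 22 = \left(-113\right) 22 = -2486$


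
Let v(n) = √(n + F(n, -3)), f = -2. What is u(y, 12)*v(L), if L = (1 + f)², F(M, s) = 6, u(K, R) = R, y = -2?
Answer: 12*√7 ≈ 31.749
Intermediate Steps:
L = 1 (L = (1 - 2)² = (-1)² = 1)
v(n) = √(6 + n) (v(n) = √(n + 6) = √(6 + n))
u(y, 12)*v(L) = 12*√(6 + 1) = 12*√7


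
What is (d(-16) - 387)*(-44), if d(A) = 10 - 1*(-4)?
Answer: 16412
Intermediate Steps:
d(A) = 14 (d(A) = 10 + 4 = 14)
(d(-16) - 387)*(-44) = (14 - 387)*(-44) = -373*(-44) = 16412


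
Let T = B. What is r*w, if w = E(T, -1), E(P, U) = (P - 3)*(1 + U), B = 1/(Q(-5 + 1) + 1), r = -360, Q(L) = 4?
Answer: 0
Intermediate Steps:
B = 1/5 (B = 1/(4 + 1) = 1/5 ≈ 0.20000)
T = 1/5 ≈ 0.20000
E(P, U) = (1 + U)*(-3 + P) (E(P, U) = (-3 + P)*(1 + U) = (1 + U)*(-3 + P))
w = 0 (w = -3 + 1/5 - 3*(-1) + (1/5)*(-1) = -3 + 1/5 + 3 - 1/5 = 0)
r*w = -360*0 = 0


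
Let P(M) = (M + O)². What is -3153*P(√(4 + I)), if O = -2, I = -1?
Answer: -22071 + 12612*√3 ≈ -226.38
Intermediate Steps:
P(M) = (-2 + M)² (P(M) = (M - 2)² = (-2 + M)²)
-3153*P(√(4 + I)) = -3153*(-2 + √(4 - 1))² = -3153*(-2 + √3)²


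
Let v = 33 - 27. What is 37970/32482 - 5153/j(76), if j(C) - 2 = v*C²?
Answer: 574292257/562880578 ≈ 1.0203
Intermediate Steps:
v = 6
j(C) = 2 + 6*C²
37970/32482 - 5153/j(76) = 37970/32482 - 5153/(2 + 6*76²) = 37970*(1/32482) - 5153/(2 + 6*5776) = 18985/16241 - 5153/(2 + 34656) = 18985/16241 - 5153/34658 = 574292257/562880578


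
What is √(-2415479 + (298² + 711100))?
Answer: 5*I*√64623 ≈ 1271.1*I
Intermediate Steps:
√(-2415479 + (298² + 711100)) = √(-2415479 + (88804 + 711100)) = √(-2415479 + 799904) = √(-1615575) = 5*I*√64623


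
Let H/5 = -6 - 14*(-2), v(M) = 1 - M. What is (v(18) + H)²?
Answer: 8649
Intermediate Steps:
H = 110 (H = 5*(-6 - 14*(-2)) = 5*(-6 + 28) = 5*22 = 110)
(v(18) + H)² = ((1 - 1*18) + 110)² = ((1 - 18) + 110)² = (-17 + 110)² = 93² = 8649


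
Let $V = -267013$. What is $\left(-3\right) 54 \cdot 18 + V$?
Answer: $-269929$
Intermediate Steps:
$\left(-3\right) 54 \cdot 18 + V = \left(-3\right) 54 \cdot 18 - 267013 = \left(-162\right) 18 - 267013 = -2916 - 267013 = -269929$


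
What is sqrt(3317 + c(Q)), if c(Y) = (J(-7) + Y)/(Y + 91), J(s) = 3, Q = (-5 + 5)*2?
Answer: 5*sqrt(1098734)/91 ≈ 57.594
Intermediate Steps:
Q = 0 (Q = 0*2 = 0)
c(Y) = (3 + Y)/(91 + Y) (c(Y) = (3 + Y)/(Y + 91) = (3 + Y)/(91 + Y))
sqrt(3317 + c(Q)) = sqrt(3317 + (3 + 0)/(91 + 0)) = sqrt(3317 + 3/91) = sqrt(301850/91) = 5*sqrt(1098734)/91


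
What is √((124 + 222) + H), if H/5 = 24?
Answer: √466 ≈ 21.587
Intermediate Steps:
H = 120 (H = 5*24 = 120)
√((124 + 222) + H) = √((124 + 222) + 120) = √(346 + 120) = √466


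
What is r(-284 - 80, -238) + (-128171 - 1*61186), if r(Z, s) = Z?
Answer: -189721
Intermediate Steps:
r(-284 - 80, -238) + (-128171 - 1*61186) = (-284 - 80) + (-128171 - 1*61186) = -364 + (-128171 - 61186) = -364 - 189357 = -189721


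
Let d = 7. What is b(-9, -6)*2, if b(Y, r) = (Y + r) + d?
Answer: -16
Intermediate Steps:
b(Y, r) = 7 + Y + r (b(Y, r) = (Y + r) + 7 = 7 + Y + r)
b(-9, -6)*2 = (7 - 9 - 6)*2 = -8*2 = -16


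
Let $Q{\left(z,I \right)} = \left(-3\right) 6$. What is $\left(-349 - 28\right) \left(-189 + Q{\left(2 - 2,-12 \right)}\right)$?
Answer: $78039$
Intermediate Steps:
$Q{\left(z,I \right)} = -18$
$\left(-349 - 28\right) \left(-189 + Q{\left(2 - 2,-12 \right)}\right) = \left(-349 - 28\right) \left(-189 - 18\right) = \left(-377\right) \left(-207\right) = 78039$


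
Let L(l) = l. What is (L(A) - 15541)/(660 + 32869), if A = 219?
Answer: -15322/33529 ≈ -0.45698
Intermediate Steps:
(L(A) - 15541)/(660 + 32869) = (219 - 15541)/(660 + 32869) = -15322/33529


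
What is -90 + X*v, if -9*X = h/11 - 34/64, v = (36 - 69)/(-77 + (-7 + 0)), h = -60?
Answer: -103379/1152 ≈ -89.739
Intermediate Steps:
v = 11/28 (v = -33/(-77 - 7) = -33/(-84) = -33*(-1/84) = 11/28 ≈ 0.39286)
X = 2107/3168 (X = -(-60/11 - 34/64)/9 = -(-60*1/11 - 34*1/64)/9 = -(-60/11 - 17/32)/9 = -⅑*(-2107/352) = 2107/3168 ≈ 0.66509)
-90 + X*v = -90 + (2107/3168)*(11/28) = -90 + 301/1152 = -103379/1152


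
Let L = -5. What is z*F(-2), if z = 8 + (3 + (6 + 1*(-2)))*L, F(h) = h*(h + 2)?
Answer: 0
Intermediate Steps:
F(h) = h*(2 + h)
z = -27 (z = 8 + (3 + (6 + 1*(-2)))*(-5) = 8 + (3 + (6 - 2))*(-5) = 8 + (3 + 4)*(-5) = 8 + 7*(-5) = 8 - 35 = -27)
z*F(-2) = -(-54)*(2 - 2) = -(-54)*0 = -27*0 = 0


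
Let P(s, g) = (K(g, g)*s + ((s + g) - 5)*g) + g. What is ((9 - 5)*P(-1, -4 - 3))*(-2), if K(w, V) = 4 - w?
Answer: -584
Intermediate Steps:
P(s, g) = g + g*(-5 + g + s) + s*(4 - g) (P(s, g) = ((4 - g)*s + ((s + g) - 5)*g) + g = (s*(4 - g) + ((g + s) - 5)*g) + g = (s*(4 - g) + (-5 + g + s)*g) + g = (s*(4 - g) + g*(-5 + g + s)) + g = (g*(-5 + g + s) + s*(4 - g)) + g = g + g*(-5 + g + s) + s*(4 - g))
((9 - 5)*P(-1, -4 - 3))*(-2) = ((9 - 5)*((-4 - 3)² - 4*(-4 - 3) + 4*(-1)))*(-2) = (4*((-7)² - 4*(-7) - 4))*(-2) = (4*(49 + 28 - 4))*(-2) = (4*73)*(-2) = 292*(-2) = -584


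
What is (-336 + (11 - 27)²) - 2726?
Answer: -2806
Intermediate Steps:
(-336 + (11 - 27)²) - 2726 = (-336 + (-16)²) - 2726 = (-336 + 256) - 2726 = -80 - 2726 = -2806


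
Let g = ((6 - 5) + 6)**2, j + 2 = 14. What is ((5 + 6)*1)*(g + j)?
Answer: 671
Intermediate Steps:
j = 12 (j = -2 + 14 = 12)
g = 49 (g = (1 + 6)**2 = 7**2 = 49)
((5 + 6)*1)*(g + j) = ((5 + 6)*1)*(49 + 12) = (11*1)*61 = 11*61 = 671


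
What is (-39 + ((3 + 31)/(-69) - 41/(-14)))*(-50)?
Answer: 883025/483 ≈ 1828.2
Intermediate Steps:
(-39 + ((3 + 31)/(-69) - 41/(-14)))*(-50) = (-39 + (34*(-1/69) - 41*(-1/14)))*(-50) = (-39 + (-34/69 + 41/14))*(-50) = (-39 + 2353/966)*(-50) = -35321/966*(-50) = 883025/483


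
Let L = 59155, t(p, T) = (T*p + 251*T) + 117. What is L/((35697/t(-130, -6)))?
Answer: -12008465/11899 ≈ -1009.2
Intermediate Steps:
t(p, T) = 117 + 251*T + T*p (t(p, T) = (251*T + T*p) + 117 = 117 + 251*T + T*p)
L/((35697/t(-130, -6))) = 59155/((35697/(117 + 251*(-6) - 6*(-130)))) = 59155/((35697/(117 - 1506 + 780))) = 59155/((35697/(-609))) = 59155/((35697*(-1/609))) = 59155/(-11899/203) = 59155*(-203/11899) = -12008465/11899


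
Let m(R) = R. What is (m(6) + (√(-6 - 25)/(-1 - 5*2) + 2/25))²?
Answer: 2776209/75625 - 304*I*√31/275 ≈ 36.71 - 6.1549*I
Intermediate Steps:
(m(6) + (√(-6 - 25)/(-1 - 5*2) + 2/25))² = (6 + (√(-6 - 25)/(-1 - 5*2) + 2/25))² = (6 + (√(-31)/(-1 - 10) + 2*(1/25)))² = (6 + ((I*√31)/(-11) + 2/25))² = (6 + ((I*√31)*(-1/11) + 2/25))² = (6 + (-I*√31/11 + 2/25))² = (6 + (2/25 - I*√31/11))² = (152/25 - I*√31/11)²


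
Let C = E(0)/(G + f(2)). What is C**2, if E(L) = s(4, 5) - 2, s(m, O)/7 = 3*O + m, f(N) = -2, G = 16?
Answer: 17161/196 ≈ 87.556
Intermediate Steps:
s(m, O) = 7*m + 21*O (s(m, O) = 7*(3*O + m) = 7*(m + 3*O) = 7*m + 21*O)
E(L) = 131 (E(L) = (7*4 + 21*5) - 2 = (28 + 105) - 2 = 133 - 2 = 131)
C = 131/14 (C = 131/(16 - 2) = 131/14 ≈ 9.3571)
C**2 = (131/14)**2 = 17161/196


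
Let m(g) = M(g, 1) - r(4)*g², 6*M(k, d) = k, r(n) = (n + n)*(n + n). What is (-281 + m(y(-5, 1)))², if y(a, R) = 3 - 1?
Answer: 2592100/9 ≈ 2.8801e+5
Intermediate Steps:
r(n) = 4*n² (r(n) = (2*n)*(2*n) = 4*n²)
M(k, d) = k/6
y(a, R) = 2
m(g) = -64*g² + g/6 (m(g) = g/6 - 4*4²*g² = g/6 - 4*16*g² = g/6 - 64*g² = -64*g² + g/6)
(-281 + m(y(-5, 1)))² = (-281 + (⅙)*2*(1 - 384*2))² = (-281 + (⅙)*2*(1 - 768))² = (-281 + (⅙)*2*(-767))² = (-281 - 767/3)² = (-1610/3)² = 2592100/9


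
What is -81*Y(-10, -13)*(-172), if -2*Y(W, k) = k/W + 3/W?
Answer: -6966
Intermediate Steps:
Y(W, k) = -3/(2*W) - k/(2*W) (Y(W, k) = -(k/W + 3/W)/2 = -(3/W + k/W)/2 = -3/(2*W) - k/(2*W))
-81*Y(-10, -13)*(-172) = -81*(-3 - 1*(-13))/(2*(-10))*(-172) = -81*(-1)*(-3 + 13)/(2*10)*(-172) = -81*(-1)*10/(2*10)*(-172) = -81*(-½)*(-172) = (81/2)*(-172) = -6966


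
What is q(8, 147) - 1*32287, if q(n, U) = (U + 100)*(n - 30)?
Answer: -37721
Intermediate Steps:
q(n, U) = (-30 + n)*(100 + U) (q(n, U) = (100 + U)*(-30 + n) = (-30 + n)*(100 + U))
q(8, 147) - 1*32287 = (-3000 - 30*147 + 100*8 + 147*8) - 1*32287 = (-3000 - 4410 + 800 + 1176) - 32287 = -5434 - 32287 = -37721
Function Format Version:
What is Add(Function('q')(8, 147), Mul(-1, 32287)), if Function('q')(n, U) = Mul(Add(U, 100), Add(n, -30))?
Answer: -37721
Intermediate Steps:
Function('q')(n, U) = Mul(Add(-30, n), Add(100, U)) (Function('q')(n, U) = Mul(Add(100, U), Add(-30, n)) = Mul(Add(-30, n), Add(100, U)))
Add(Function('q')(8, 147), Mul(-1, 32287)) = Add(Add(-3000, Mul(-30, 147), Mul(100, 8), Mul(147, 8)), Mul(-1, 32287)) = Add(Add(-3000, -4410, 800, 1176), -32287) = Add(-5434, -32287) = -37721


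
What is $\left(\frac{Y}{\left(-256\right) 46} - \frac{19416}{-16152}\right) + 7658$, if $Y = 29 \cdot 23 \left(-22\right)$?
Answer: $\frac{1319803295}{172288} \approx 7660.4$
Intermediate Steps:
$Y = -14674$ ($Y = 667 \left(-22\right) = -14674$)
$\left(\frac{Y}{\left(-256\right) 46} - \frac{19416}{-16152}\right) + 7658 = \left(- \frac{14674}{\left(-256\right) 46} - \frac{19416}{-16152}\right) + 7658 = \left(- \frac{14674}{-11776} - - \frac{809}{673}\right) + 7658 = \left(\left(-14674\right) \left(- \frac{1}{11776}\right) + \frac{809}{673}\right) + 7658 = \left(\frac{319}{256} + \frac{809}{673}\right) + 7658 = \frac{421791}{172288} + 7658 = \frac{1319803295}{172288}$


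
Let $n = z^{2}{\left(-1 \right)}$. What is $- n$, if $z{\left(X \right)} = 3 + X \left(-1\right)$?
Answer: $-16$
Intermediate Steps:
$z{\left(X \right)} = 3 - X$
$n = 16$ ($n = \left(3 - -1\right)^{2} = \left(3 + 1\right)^{2} = 4^{2} = 16$)
$- n = \left(-1\right) 16 = -16$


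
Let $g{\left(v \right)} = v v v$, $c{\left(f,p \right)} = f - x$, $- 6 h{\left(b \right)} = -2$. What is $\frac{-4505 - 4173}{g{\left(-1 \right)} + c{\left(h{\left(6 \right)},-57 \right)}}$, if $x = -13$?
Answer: $- \frac{26034}{37} \approx -703.62$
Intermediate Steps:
$h{\left(b \right)} = \frac{1}{3}$ ($h{\left(b \right)} = \left(- \frac{1}{6}\right) \left(-2\right) = \frac{1}{3}$)
$c{\left(f,p \right)} = 13 + f$ ($c{\left(f,p \right)} = f - -13 = f + 13 = 13 + f$)
$g{\left(v \right)} = v^{3}$ ($g{\left(v \right)} = v^{2} v = v^{3}$)
$\frac{-4505 - 4173}{g{\left(-1 \right)} + c{\left(h{\left(6 \right)},-57 \right)}} = \frac{-4505 - 4173}{\left(-1\right)^{3} + \left(13 + \frac{1}{3}\right)} = - \frac{8678}{-1 + \frac{40}{3}} = - \frac{8678}{\frac{37}{3}} = \left(-8678\right) \frac{3}{37} = - \frac{26034}{37}$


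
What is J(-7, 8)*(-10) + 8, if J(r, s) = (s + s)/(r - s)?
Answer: 56/3 ≈ 18.667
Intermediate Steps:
J(r, s) = 2*s/(r - s) (J(r, s) = (2*s)/(r - s) = 2*s/(r - s))
J(-7, 8)*(-10) + 8 = (2*8/(-7 - 1*8))*(-10) + 8 = (2*8/(-7 - 8))*(-10) + 8 = (2*8/(-15))*(-10) + 8 = (2*8*(-1/15))*(-10) + 8 = -16/15*(-10) + 8 = 32/3 + 8 = 56/3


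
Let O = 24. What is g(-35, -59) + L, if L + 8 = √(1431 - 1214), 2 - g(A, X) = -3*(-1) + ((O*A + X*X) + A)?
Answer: -2615 + √217 ≈ -2600.3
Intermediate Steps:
g(A, X) = -1 - X² - 25*A (g(A, X) = 2 - (-3*(-1) + ((24*A + X*X) + A)) = 2 - (3 + ((24*A + X²) + A)) = 2 - (3 + ((X² + 24*A) + A)) = 2 - (3 + (X² + 25*A)) = 2 - (3 + X² + 25*A) = 2 + (-3 - X² - 25*A) = -1 - X² - 25*A)
L = -8 + √217 (L = -8 + √(1431 - 1214) = -8 + √217 ≈ 6.7309)
g(-35, -59) + L = (-1 - 1*(-59)² - 25*(-35)) + (-8 + √217) = (-1 - 1*3481 + 875) + (-8 + √217) = (-1 - 3481 + 875) + (-8 + √217) = -2607 + (-8 + √217) = -2615 + √217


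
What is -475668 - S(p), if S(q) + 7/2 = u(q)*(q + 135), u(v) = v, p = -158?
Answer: -958597/2 ≈ -4.7930e+5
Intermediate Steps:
S(q) = -7/2 + q*(135 + q) (S(q) = -7/2 + q*(q + 135) = -7/2 + q*(135 + q))
-475668 - S(p) = -475668 - (-7/2 + (-158)² + 135*(-158)) = -475668 - (-7/2 + 24964 - 21330) = -475668 - 1*7261/2 = -475668 - 7261/2 = -958597/2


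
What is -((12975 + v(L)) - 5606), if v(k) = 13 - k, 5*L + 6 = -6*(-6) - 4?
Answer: -36884/5 ≈ -7376.8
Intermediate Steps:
L = 26/5 (L = -6/5 + (-6*(-6) - 4)/5 = -6/5 + (36 - 4)/5 = -6/5 + (⅕)*32 = -6/5 + 32/5 = 26/5 ≈ 5.2000)
-((12975 + v(L)) - 5606) = -((12975 + (13 - 1*26/5)) - 5606) = -((12975 + (13 - 26/5)) - 5606) = -((12975 + 39/5) - 5606) = -(64914/5 - 5606) = -1*36884/5 = -36884/5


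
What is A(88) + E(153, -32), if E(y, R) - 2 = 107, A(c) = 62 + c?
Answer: 259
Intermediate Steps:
E(y, R) = 109 (E(y, R) = 2 + 107 = 109)
A(88) + E(153, -32) = (62 + 88) + 109 = 150 + 109 = 259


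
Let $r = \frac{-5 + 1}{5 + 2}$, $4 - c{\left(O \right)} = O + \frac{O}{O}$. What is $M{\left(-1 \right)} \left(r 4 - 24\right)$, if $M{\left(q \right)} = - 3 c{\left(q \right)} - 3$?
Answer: $\frac{2760}{7} \approx 394.29$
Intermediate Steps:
$c{\left(O \right)} = 3 - O$ ($c{\left(O \right)} = 4 - \left(O + \frac{O}{O}\right) = 4 - \left(O + 1\right) = 4 - \left(1 + O\right) = 3 - O$)
$M{\left(q \right)} = -12 + 3 q$ ($M{\left(q \right)} = - 3 \left(3 - q\right) - 3 = \left(-9 + 3 q\right) - 3 = -12 + 3 q$)
$r = - \frac{4}{7} \approx -0.57143$
$M{\left(-1 \right)} \left(r 4 - 24\right) = \left(-12 + 3 \left(-1\right)\right) \left(\left(- \frac{4}{7}\right) 4 - 24\right) = \left(-12 - 3\right) \left(- \frac{16}{7} - 24\right) = \left(-15\right) \left(- \frac{184}{7}\right) = \frac{2760}{7}$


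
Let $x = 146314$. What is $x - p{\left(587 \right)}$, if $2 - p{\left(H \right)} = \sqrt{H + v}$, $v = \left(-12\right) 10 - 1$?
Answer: $146312 + \sqrt{466} \approx 1.4633 \cdot 10^{5}$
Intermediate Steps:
$v = -121$ ($v = -120 - 1 = -121$)
$p{\left(H \right)} = 2 - \sqrt{-121 + H}$ ($p{\left(H \right)} = 2 - \sqrt{H - 121} = 2 - \sqrt{-121 + H}$)
$x - p{\left(587 \right)} = 146314 - \left(2 - \sqrt{-121 + 587}\right) = 146314 - \left(2 - \sqrt{466}\right) = 146312 + \sqrt{466}$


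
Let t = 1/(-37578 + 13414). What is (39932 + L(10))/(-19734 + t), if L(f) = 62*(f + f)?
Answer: -994880208/476852377 ≈ -2.0863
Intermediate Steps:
L(f) = 124*f (L(f) = 62*(2*f) = 124*f)
t = -1/24164 (t = 1/(-24164) = -1/24164 ≈ -4.1384e-5)
(39932 + L(10))/(-19734 + t) = (39932 + 124*10)/(-19734 - 1/24164) = (39932 + 1240)/(-476852377/24164) = 41172*(-24164/476852377) = -994880208/476852377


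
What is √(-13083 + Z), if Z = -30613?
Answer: 4*I*√2731 ≈ 209.04*I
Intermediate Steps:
√(-13083 + Z) = √(-13083 - 30613) = √(-43696) = 4*I*√2731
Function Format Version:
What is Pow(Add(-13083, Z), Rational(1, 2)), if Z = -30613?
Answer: Mul(4, I, Pow(2731, Rational(1, 2))) ≈ Mul(209.04, I)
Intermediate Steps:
Pow(Add(-13083, Z), Rational(1, 2)) = Pow(Add(-13083, -30613), Rational(1, 2)) = Pow(-43696, Rational(1, 2)) = Mul(4, I, Pow(2731, Rational(1, 2)))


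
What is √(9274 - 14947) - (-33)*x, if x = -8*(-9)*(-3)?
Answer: -7128 + I*√5673 ≈ -7128.0 + 75.319*I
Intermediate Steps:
x = -216 (x = 72*(-3) = -216)
√(9274 - 14947) - (-33)*x = √(9274 - 14947) - (-33)*(-216) = √(-5673) - 1*7128 = I*√5673 - 7128 = -7128 + I*√5673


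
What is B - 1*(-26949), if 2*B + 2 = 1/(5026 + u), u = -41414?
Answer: 1961167647/72776 ≈ 26948.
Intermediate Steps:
B = -72777/72776 (B = -1 + 1/(2*(5026 - 41414)) = -1 + (½)/(-36388) = -1 + (½)*(-1/36388) = -1 - 1/72776 = -72777/72776 ≈ -1.0000)
B - 1*(-26949) = -72777/72776 - 1*(-26949) = -72777/72776 + 26949 = 1961167647/72776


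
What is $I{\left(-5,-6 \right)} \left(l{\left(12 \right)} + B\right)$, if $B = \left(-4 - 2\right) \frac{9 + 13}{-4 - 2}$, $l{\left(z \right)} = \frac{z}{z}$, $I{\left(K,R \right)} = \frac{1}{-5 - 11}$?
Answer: $- \frac{23}{16} \approx -1.4375$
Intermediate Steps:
$I{\left(K,R \right)} = - \frac{1}{16}$ ($I{\left(K,R \right)} = \frac{1}{-16} = - \frac{1}{16}$)
$l{\left(z \right)} = 1$
$B = 22$ ($B = \left(-4 - 2\right) \frac{22}{-6} = - 6 \cdot 22 \left(- \frac{1}{6}\right) = \left(-6\right) \left(- \frac{11}{3}\right) = 22$)
$I{\left(-5,-6 \right)} \left(l{\left(12 \right)} + B\right) = - \frac{1 + 22}{16} = \left(- \frac{1}{16}\right) 23 = - \frac{23}{16}$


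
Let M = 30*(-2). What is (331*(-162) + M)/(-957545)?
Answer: 53682/957545 ≈ 0.056062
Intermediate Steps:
M = -60
(331*(-162) + M)/(-957545) = (331*(-162) - 60)/(-957545) = (-53622 - 60)*(-1/957545) = -53682*(-1/957545) = 53682/957545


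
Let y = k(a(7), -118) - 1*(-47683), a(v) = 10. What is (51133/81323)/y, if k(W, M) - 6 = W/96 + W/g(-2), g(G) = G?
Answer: 2454384/186135091351 ≈ 1.3186e-5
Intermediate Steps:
k(W, M) = 6 - 47*W/96 (k(W, M) = 6 + (W/96 + W/(-2)) = 6 + (W*(1/96) + W*(-1/2)) = 6 + (W/96 - W/2) = 6 - 47*W/96)
y = 2288837/48 (y = (6 - 47/96*10) - 1*(-47683) = (6 - 235/48) + 47683 = 53/48 + 47683 = 2288837/48 ≈ 47684.)
(51133/81323)/y = (51133/81323)/(2288837/48) = (51133*(1/81323))*(48/2288837) = (51133/81323)*(48/2288837) = 2454384/186135091351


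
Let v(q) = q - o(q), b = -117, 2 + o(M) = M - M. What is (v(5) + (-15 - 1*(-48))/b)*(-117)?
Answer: -786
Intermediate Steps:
o(M) = -2 (o(M) = -2 + (M - M) = -2 + 0 = -2)
v(q) = 2 + q (v(q) = q - 1*(-2) = q + 2 = 2 + q)
(v(5) + (-15 - 1*(-48))/b)*(-117) = ((2 + 5) + (-15 - 1*(-48))/(-117))*(-117) = (7 + (-15 + 48)*(-1/117))*(-117) = (7 + 33*(-1/117))*(-117) = (7 - 11/39)*(-117) = (262/39)*(-117) = -786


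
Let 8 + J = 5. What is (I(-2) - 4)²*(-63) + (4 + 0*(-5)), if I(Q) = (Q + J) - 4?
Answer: -10643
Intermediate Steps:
J = -3 (J = -8 + 5 = -3)
I(Q) = -7 + Q (I(Q) = (Q - 3) - 4 = (-3 + Q) - 4 = -7 + Q)
(I(-2) - 4)²*(-63) + (4 + 0*(-5)) = ((-7 - 2) - 4)²*(-63) + (4 + 0*(-5)) = (-9 - 4)²*(-63) + (4 + 0) = (-13)²*(-63) + 4 = 169*(-63) + 4 = -10647 + 4 = -10643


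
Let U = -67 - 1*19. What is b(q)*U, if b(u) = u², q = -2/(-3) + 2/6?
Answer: -86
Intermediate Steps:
q = 1 (q = -2*(-⅓) + 2*(⅙) = ⅔ + ⅓ = 1)
U = -86 (U = -67 - 19 = -86)
b(q)*U = 1²*(-86) = 1*(-86) = -86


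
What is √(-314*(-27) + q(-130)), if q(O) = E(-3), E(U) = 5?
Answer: √8483 ≈ 92.103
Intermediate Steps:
q(O) = 5
√(-314*(-27) + q(-130)) = √(-314*(-27) + 5) = √(8478 + 5) = √8483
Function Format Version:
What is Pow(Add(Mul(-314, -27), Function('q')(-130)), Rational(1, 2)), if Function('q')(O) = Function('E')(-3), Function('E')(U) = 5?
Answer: Pow(8483, Rational(1, 2)) ≈ 92.103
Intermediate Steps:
Function('q')(O) = 5
Pow(Add(Mul(-314, -27), Function('q')(-130)), Rational(1, 2)) = Pow(Add(Mul(-314, -27), 5), Rational(1, 2)) = Pow(Add(8478, 5), Rational(1, 2)) = Pow(8483, Rational(1, 2))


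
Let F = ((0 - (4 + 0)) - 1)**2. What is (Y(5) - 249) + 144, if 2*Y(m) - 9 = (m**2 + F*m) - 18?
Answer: -69/2 ≈ -34.500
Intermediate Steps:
F = 25 (F = ((0 - 1*4) - 1)**2 = ((0 - 4) - 1)**2 = (-4 - 1)**2 = (-5)**2 = 25)
Y(m) = -9/2 + m**2/2 + 25*m/2 (Y(m) = 9/2 + ((m**2 + 25*m) - 18)/2 = 9/2 + (-18 + m**2 + 25*m)/2 = 9/2 + (-9 + m**2/2 + 25*m/2) = -9/2 + m**2/2 + 25*m/2)
(Y(5) - 249) + 144 = ((-9/2 + (1/2)*5**2 + (25/2)*5) - 249) + 144 = ((-9/2 + (1/2)*25 + 125/2) - 249) + 144 = ((-9/2 + 25/2 + 125/2) - 249) + 144 = (141/2 - 249) + 144 = -357/2 + 144 = -69/2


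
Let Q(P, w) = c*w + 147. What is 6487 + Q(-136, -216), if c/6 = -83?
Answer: 114202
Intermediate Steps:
c = -498 (c = 6*(-83) = -498)
Q(P, w) = 147 - 498*w (Q(P, w) = -498*w + 147 = 147 - 498*w)
6487 + Q(-136, -216) = 6487 + (147 - 498*(-216)) = 6487 + (147 + 107568) = 6487 + 107715 = 114202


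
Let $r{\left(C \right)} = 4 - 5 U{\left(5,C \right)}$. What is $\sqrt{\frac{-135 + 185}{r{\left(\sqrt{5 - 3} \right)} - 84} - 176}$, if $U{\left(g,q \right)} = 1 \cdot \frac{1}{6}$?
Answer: $\frac{2 i \sqrt{415451}}{97} \approx 13.29 i$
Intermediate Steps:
$U{\left(g,q \right)} = \frac{1}{6}$ ($U{\left(g,q \right)} = 1 \cdot \frac{1}{6} = \frac{1}{6}$)
$r{\left(C \right)} = \frac{19}{6}$ ($r{\left(C \right)} = 4 - \frac{5}{6} = \frac{19}{6}$)
$\sqrt{\frac{-135 + 185}{r{\left(\sqrt{5 - 3} \right)} - 84} - 176} = \sqrt{\frac{-135 + 185}{\frac{19}{6} - 84} - 176} = \sqrt{\frac{50}{- \frac{485}{6}} - 176} = \sqrt{50 \left(- \frac{6}{485}\right) - 176} = \sqrt{- \frac{60}{97} - 176} = \sqrt{- \frac{17132}{97}} = \frac{2 i \sqrt{415451}}{97}$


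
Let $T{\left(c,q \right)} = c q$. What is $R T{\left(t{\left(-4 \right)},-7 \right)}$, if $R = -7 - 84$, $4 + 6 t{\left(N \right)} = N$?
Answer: $- \frac{2548}{3} \approx -849.33$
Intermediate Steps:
$t{\left(N \right)} = - \frac{2}{3} + \frac{N}{6}$
$R = -91$ ($R = -7 - 84 = -91$)
$R T{\left(t{\left(-4 \right)},-7 \right)} = - 91 \left(- \frac{2}{3} + \frac{1}{6} \left(-4\right)\right) \left(-7\right) = - 91 \left(- \frac{2}{3} - \frac{2}{3}\right) \left(-7\right) = - 91 \left(\left(- \frac{4}{3}\right) \left(-7\right)\right) = \left(-91\right) \frac{28}{3} = - \frac{2548}{3}$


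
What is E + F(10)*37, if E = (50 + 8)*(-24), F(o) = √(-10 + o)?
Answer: -1392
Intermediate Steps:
E = -1392 (E = 58*(-24) = -1392)
E + F(10)*37 = -1392 + √(-10 + 10)*37 = -1392 + √0*37 = -1392 + 0*37 = -1392 + 0 = -1392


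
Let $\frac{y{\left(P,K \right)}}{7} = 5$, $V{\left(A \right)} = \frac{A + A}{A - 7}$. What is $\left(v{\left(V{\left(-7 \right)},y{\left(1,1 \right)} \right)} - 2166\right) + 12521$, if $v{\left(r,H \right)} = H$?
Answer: $10390$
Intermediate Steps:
$V{\left(A \right)} = \frac{2 A}{-7 + A}$
$y{\left(P,K \right)} = 35$ ($y{\left(P,K \right)} = 7 \cdot 5 = 35$)
$\left(v{\left(V{\left(-7 \right)},y{\left(1,1 \right)} \right)} - 2166\right) + 12521 = \left(35 - 2166\right) + 12521 = -2131 + 12521 = 10390$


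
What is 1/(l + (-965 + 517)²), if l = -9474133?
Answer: -1/9273429 ≈ -1.0783e-7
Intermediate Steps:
1/(l + (-965 + 517)²) = 1/(-9474133 + (-965 + 517)²) = 1/(-9474133 + (-448)²) = 1/(-9474133 + 200704) = 1/(-9273429) = -1/9273429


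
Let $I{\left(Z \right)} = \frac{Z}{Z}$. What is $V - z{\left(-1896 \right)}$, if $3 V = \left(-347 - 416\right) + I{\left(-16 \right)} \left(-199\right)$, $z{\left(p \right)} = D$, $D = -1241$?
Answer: $\frac{2761}{3} \approx 920.33$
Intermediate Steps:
$I{\left(Z \right)} = 1$
$z{\left(p \right)} = -1241$
$V = - \frac{962}{3}$ ($V = \frac{\left(-347 - 416\right) + 1 \left(-199\right)}{3} = \frac{\left(-347 - 416\right) - 199}{3} = \frac{-763 - 199}{3} = \frac{1}{3} \left(-962\right) = - \frac{962}{3} \approx -320.67$)
$V - z{\left(-1896 \right)} = - \frac{962}{3} - -1241 = - \frac{962}{3} + 1241 = \frac{2761}{3}$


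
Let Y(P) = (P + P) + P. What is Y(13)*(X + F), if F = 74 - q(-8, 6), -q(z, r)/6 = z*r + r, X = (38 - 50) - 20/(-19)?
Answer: -140010/19 ≈ -7368.9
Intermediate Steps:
X = -208/19 (X = -12 - 20*(-1/19) = -12 + 20/19 = -208/19 ≈ -10.947)
q(z, r) = -6*r - 6*r*z (q(z, r) = -6*(z*r + r) = -6*(r*z + r) = -6*(r + r*z) = -6*r - 6*r*z)
Y(P) = 3*P (Y(P) = 2*P + P = 3*P)
F = -178 (F = 74 - (-6)*6*(1 - 8) = 74 - (-6)*6*(-7) = 74 - 1*252 = 74 - 252 = -178)
Y(13)*(X + F) = (3*13)*(-208/19 - 178) = 39*(-3590/19) = -140010/19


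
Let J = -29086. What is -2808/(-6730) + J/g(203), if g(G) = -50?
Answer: 9794459/16825 ≈ 582.14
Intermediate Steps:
-2808/(-6730) + J/g(203) = -2808/(-6730) - 29086/(-50) = -2808*(-1/6730) - 29086*(-1/50) = 1404/3365 + 14543/25 = 9794459/16825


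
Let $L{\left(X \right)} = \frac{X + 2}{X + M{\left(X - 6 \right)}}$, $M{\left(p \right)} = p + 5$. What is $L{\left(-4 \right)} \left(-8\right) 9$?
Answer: $-16$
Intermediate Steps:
$M{\left(p \right)} = 5 + p$
$L{\left(X \right)} = \frac{2 + X}{-1 + 2 X}$ ($L{\left(X \right)} = \frac{X + 2}{X + \left(5 + \left(X - 6\right)\right)} = \frac{2 + X}{X + \left(5 + \left(X - 6\right)\right)} = \frac{2 + X}{X + \left(5 + \left(-6 + X\right)\right)} = \frac{2 + X}{X + \left(-1 + X\right)} = \frac{2 + X}{-1 + 2 X}$)
$L{\left(-4 \right)} \left(-8\right) 9 = \frac{2 - 4}{-1 + 2 \left(-4\right)} \left(-8\right) 9 = \frac{1}{-1 - 8} \left(-2\right) \left(-8\right) 9 = \frac{1}{-9} \left(-2\right) \left(-8\right) 9 = \left(- \frac{1}{9}\right) \left(-2\right) \left(-8\right) 9 = \frac{2}{9} \left(-8\right) 9 = \left(- \frac{16}{9}\right) 9 = -16$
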